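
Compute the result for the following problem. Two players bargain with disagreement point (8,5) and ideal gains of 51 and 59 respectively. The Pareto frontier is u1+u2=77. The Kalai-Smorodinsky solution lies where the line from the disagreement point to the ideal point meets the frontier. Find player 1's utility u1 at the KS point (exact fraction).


Step 1: At the KS point, (u1-d1)/r1 = (u2-d2)/r2 = t and u1+u2 = 77
Step 2: u1 = d1 + r1*t and u2 = d2 + r2*t, so (d1 + r1*t) + (d2 + r2*t) = 77
Step 3: t = (77 - 8 - 5)/(51 + 59) = 64/110 = 32/55
Step 4: u1 = d1 + r1*t = 8 + 51 * 32/55 = 2072/55
Step 5: (Check: u2 = d2 + r2*t = 2163/55; u1+u2 = 2072/55 + 2163/55 = 77, on the frontier.)

2072/55


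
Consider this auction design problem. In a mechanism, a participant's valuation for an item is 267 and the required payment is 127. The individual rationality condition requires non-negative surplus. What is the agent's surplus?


Step 1: Surplus = value - payment = 267 - 127 = 140
Step 2: IR is satisfied (surplus >= 0)

140


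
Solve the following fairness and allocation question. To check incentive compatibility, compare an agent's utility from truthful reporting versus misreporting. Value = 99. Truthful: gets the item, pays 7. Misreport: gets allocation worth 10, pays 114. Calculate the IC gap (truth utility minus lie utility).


Step 1: U(truth) = value - payment = 99 - 7 = 92
Step 2: U(lie) = allocation - payment = 10 - 114 = -104
Step 3: IC gap = 92 - (-104) = 196

196


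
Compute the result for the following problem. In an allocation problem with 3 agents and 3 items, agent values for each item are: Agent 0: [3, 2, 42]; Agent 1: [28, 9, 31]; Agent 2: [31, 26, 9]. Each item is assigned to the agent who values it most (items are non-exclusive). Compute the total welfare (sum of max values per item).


Step 1: For each item, find the maximum value among all agents.
Step 2: Item 0 -> Agent 2 (value 31)
Step 3: Item 1 -> Agent 2 (value 26)
Step 4: Item 2 -> Agent 0 (value 42)
Step 5: Total welfare = 31 + 26 + 42 = 99

99


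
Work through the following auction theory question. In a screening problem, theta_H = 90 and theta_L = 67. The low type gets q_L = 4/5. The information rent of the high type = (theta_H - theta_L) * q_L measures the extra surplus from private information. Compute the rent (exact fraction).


Step 1: theta_H - theta_L = 90 - 67 = 23
Step 2: Information rent = (theta_H - theta_L) * q_L
Step 3: = 23 * 4/5
Step 4: = 92/5

92/5


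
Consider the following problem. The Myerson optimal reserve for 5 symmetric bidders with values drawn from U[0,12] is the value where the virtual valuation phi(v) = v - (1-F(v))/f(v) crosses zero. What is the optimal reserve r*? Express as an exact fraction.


Step 1: For U[0,12], F(v) = v/12 and f(v) = 1/12
Step 2: phi(v) = v - (1 - v/12)/(1/12) = v - (12 - v) = 2v - 12
Step 3: Set phi(r*) = 0: 2r* - 12 = 0
Step 4: r* = 12/2 = 6 (the number of bidders n = 5 does not enter)

6


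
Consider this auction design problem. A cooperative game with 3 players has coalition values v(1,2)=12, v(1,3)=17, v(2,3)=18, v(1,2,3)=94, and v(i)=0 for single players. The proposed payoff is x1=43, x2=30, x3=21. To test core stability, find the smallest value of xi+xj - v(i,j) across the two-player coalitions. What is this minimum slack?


Step 1: Slack for coalition (1,2): x1+x2 - v12 = 73 - 12 = 61
Step 2: Slack for coalition (1,3): x1+x3 - v13 = 64 - 17 = 47
Step 3: Slack for coalition (2,3): x2+x3 - v23 = 51 - 18 = 33
Step 4: Minimum slack = min(61, 47, 33) = 33, attained by (2,3); no pair can gain by deviating, so the allocation is in the core

33


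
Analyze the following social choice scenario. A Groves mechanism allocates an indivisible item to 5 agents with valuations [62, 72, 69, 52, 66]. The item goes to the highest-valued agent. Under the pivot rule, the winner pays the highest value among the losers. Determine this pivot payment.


Step 1: The efficient winner is agent 1 with value 72
Step 2: Other agents' values: [62, 69, 52, 66]
Step 3: Pivot payment = max(others) = 69
Step 4: The winner pays 69

69


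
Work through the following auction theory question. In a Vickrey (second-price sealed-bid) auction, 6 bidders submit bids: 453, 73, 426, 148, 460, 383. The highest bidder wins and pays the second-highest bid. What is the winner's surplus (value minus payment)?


Step 1: Sort bids in descending order: 460, 453, 426, 383, 148, 73
Step 2: The winning bid is the highest: 460
Step 3: The payment equals the second-highest bid: 453
Step 4: Surplus = winner's bid - payment = 460 - 453 = 7

7


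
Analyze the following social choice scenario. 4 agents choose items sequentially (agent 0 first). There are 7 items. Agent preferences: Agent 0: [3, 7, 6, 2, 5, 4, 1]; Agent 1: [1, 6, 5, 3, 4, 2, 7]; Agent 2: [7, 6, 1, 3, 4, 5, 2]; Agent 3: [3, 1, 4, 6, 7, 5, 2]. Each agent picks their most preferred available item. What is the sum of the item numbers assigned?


Step 1: Agent 0 picks item 3
Step 2: Agent 1 picks item 1
Step 3: Agent 2 picks item 7
Step 4: Agent 3 picks item 4
Step 5: Sum = 3 + 1 + 7 + 4 = 15

15


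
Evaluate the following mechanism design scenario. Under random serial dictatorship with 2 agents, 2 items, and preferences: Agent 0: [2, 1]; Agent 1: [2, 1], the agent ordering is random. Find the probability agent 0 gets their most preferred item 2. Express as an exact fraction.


Step 1: Agent 0 wants item 2
Step 2: There are 2 possible orderings of agents
Step 3: In 1 orderings, agent 0 gets item 2
Step 4: Probability = 1/2

1/2


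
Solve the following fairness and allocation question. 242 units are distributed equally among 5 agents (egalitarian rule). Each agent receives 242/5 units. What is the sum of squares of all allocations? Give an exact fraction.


Step 1: Each agent's share = 242/5
Step 2: Square of each share = (242/5)^2 = 58564/25
Step 3: Sum of squares = 5 * 58564/25 = 58564/5

58564/5


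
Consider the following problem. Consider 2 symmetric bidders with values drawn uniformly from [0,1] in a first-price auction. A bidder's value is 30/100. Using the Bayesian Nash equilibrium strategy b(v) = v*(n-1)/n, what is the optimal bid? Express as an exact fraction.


Step 1: The symmetric BNE bidding function is b(v) = v * (n-1) / n
Step 2: Substitute v = 3/10 and n = 2
Step 3: b = 3/10 * 1/2
Step 4: b = 3/20

3/20


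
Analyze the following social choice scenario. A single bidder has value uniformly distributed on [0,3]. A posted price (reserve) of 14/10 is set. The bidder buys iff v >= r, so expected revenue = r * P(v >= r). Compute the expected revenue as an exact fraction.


Step 1: Posted price r = 7/5, value support [0,3]
Step 2: P(v >= r) = (3 - 7/5)/3 = 8/15
Step 3: Expected revenue = r * P(v >= r) = 7/5 * 8/15
Step 4: Revenue = 56/75

56/75


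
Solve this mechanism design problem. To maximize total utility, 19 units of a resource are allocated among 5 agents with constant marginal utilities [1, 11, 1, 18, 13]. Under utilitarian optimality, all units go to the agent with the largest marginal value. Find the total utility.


Step 1: The marginal utilities are [1, 11, 1, 18, 13]
Step 2: The highest marginal utility is 18
Step 3: All 19 units go to that agent
Step 4: Total utility = 18 * 19 = 342

342


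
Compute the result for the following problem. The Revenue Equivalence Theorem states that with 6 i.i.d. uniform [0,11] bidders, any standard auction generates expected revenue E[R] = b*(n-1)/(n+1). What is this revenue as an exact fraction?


Step 1: By Revenue Equivalence, expected revenue = b*(n-1)/(n+1)
Step 2: Substituting n = 6, b = 11
Step 3: Revenue = 11*(6-1)/(6+1) = 11*5/7
Step 4: Revenue = 55/7

55/7


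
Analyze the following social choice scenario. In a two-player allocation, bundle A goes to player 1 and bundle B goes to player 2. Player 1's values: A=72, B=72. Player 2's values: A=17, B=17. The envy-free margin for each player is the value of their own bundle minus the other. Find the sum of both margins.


Step 1: Player 1's margin = v1(A) - v1(B) = 72 - 72 = 0
Step 2: Player 2's margin = v2(B) - v2(A) = 17 - 17 = 0
Step 3: Total margin = 0 + 0 = 0

0


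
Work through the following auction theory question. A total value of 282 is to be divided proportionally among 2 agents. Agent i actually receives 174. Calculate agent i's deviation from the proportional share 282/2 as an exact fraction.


Step 1: Proportional share = 282/2 = 141
Step 2: Agent's actual allocation = 174
Step 3: Excess = 174 - 141 = 33

33


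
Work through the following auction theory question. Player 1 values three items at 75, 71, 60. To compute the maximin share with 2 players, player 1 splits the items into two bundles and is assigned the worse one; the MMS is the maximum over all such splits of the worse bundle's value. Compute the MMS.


Step 1: Item values = 75, 71, 60
Step 2: Enumerate all 2-bundle partitions and take the smaller bundle:
  Partition 1: {75} vs {71,60} -> bundles 75, 131; min = 75
  Partition 2: {71} vs {75,60} -> bundles 71, 135; min = 71
  Partition 3: {60} vs {75,71} -> bundles 60, 146; min = 60
Step 3: MMS = max(75, 71, 60) = 75

75


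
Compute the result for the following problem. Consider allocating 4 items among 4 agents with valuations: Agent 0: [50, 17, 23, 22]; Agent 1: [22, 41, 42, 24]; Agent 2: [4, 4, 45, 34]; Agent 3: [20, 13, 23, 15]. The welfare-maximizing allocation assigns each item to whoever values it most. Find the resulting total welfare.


Step 1: For each item, find the maximum value among all agents.
Step 2: Item 0 -> Agent 0 (value 50)
Step 3: Item 1 -> Agent 1 (value 41)
Step 4: Item 2 -> Agent 2 (value 45)
Step 5: Item 3 -> Agent 2 (value 34)
Step 6: Total welfare = 50 + 41 + 45 + 34 = 170

170


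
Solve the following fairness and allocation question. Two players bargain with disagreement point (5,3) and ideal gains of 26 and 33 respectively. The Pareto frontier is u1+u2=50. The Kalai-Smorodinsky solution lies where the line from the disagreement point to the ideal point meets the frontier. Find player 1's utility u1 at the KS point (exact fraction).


Step 1: At the KS point, (u1-d1)/r1 = (u2-d2)/r2 = t and u1+u2 = 50
Step 2: u1 = d1 + r1*t and u2 = d2 + r2*t, so (d1 + r1*t) + (d2 + r2*t) = 50
Step 3: t = (50 - 5 - 3)/(26 + 33) = 42/59
Step 4: u1 = d1 + r1*t = 5 + 26 * 42/59 = 1387/59
Step 5: (Check: u2 = d2 + r2*t = 1563/59; u1+u2 = 1387/59 + 1563/59 = 50, on the frontier.)

1387/59


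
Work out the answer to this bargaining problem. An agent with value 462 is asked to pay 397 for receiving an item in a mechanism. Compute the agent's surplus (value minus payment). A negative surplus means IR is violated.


Step 1: Surplus = value - payment = 462 - 397 = 65
Step 2: IR is satisfied (surplus >= 0)

65


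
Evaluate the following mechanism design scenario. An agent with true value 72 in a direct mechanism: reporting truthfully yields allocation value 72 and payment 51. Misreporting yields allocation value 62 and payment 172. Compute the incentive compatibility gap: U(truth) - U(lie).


Step 1: U(truth) = value - payment = 72 - 51 = 21
Step 2: U(lie) = allocation - payment = 62 - 172 = -110
Step 3: IC gap = 21 - (-110) = 131

131


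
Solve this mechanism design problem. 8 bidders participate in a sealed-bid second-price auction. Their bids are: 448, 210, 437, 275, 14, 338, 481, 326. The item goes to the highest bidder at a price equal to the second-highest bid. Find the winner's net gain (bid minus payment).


Step 1: Sort bids in descending order: 481, 448, 437, 338, 326, 275, 210, 14
Step 2: The winning bid is the highest: 481
Step 3: The payment equals the second-highest bid: 448
Step 4: Surplus = winner's bid - payment = 481 - 448 = 33

33


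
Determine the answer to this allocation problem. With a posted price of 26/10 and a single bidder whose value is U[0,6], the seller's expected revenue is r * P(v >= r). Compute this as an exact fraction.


Step 1: Posted price r = 13/5, value support [0,6]
Step 2: P(v >= r) = (6 - 13/5)/6 = 17/30
Step 3: Expected revenue = r * P(v >= r) = 13/5 * 17/30
Step 4: Revenue = 221/150

221/150


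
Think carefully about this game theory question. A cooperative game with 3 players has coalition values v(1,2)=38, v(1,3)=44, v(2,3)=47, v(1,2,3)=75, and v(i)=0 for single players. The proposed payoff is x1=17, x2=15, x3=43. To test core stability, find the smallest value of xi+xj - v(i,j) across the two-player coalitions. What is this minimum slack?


Step 1: Slack for coalition (1,2): x1+x2 - v12 = 32 - 38 = -6
Step 2: Slack for coalition (1,3): x1+x3 - v13 = 60 - 44 = 16
Step 3: Slack for coalition (2,3): x2+x3 - v23 = 58 - 47 = 11
Step 4: Minimum slack = min(-6, 16, 11) = -6, attained by (1,2); coalition (1,2) can block (slack < 0), so the allocation is not in the core

-6


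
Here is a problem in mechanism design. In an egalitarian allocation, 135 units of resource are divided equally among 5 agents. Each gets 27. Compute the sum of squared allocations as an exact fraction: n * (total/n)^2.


Step 1: Each agent's share = 135/5 = 27
Step 2: Square of each share = (27)^2 = 729
Step 3: Sum of squares = 5 * 729 = 3645

3645


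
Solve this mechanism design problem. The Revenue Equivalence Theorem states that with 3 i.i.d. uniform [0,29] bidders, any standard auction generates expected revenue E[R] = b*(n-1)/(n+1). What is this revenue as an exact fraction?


Step 1: By Revenue Equivalence, expected revenue = b*(n-1)/(n+1)
Step 2: Substituting n = 3, b = 29
Step 3: Revenue = 29*(3-1)/(3+1) = 29*2/4
Step 4: Revenue = 58/4 = 29/2

29/2


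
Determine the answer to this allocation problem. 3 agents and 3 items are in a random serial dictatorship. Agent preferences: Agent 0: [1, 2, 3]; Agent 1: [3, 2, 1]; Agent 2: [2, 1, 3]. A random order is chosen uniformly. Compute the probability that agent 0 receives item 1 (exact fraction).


Step 1: Agent 0 wants item 1
Step 2: There are 6 possible orderings of agents
Step 3: In 6 orderings, agent 0 gets item 1
Step 4: Probability = 6/6 = 1

1


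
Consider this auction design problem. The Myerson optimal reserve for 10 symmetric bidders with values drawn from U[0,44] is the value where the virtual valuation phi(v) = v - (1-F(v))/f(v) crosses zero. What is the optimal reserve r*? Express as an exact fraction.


Step 1: For U[0,44], F(v) = v/44 and f(v) = 1/44
Step 2: phi(v) = v - (1 - v/44)/(1/44) = v - (44 - v) = 2v - 44
Step 3: Set phi(r*) = 0: 2r* - 44 = 0
Step 4: r* = 44/2 = 22 (the number of bidders n = 10 does not enter)

22


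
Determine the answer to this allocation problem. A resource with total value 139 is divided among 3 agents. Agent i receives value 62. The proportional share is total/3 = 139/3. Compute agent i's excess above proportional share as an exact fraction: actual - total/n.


Step 1: Proportional share = 139/3
Step 2: Agent's actual allocation = 62
Step 3: Excess = 62 - 139/3 = 47/3

47/3


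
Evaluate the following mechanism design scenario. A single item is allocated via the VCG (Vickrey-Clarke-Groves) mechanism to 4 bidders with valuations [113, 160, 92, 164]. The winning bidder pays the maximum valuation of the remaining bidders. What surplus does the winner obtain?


Step 1: The winner is the agent with the highest value: agent 3 with value 164
Step 2: Values of other agents: [113, 160, 92]
Step 3: VCG payment = max of others' values = 160
Step 4: Surplus = 164 - 160 = 4

4


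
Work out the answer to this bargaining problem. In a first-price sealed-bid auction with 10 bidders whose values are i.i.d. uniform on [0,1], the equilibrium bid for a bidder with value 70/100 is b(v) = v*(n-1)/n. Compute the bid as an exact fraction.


Step 1: The symmetric BNE bidding function is b(v) = v * (n-1) / n
Step 2: Substitute v = 7/10 and n = 10
Step 3: b = 7/10 * 9/10
Step 4: b = 63/100

63/100


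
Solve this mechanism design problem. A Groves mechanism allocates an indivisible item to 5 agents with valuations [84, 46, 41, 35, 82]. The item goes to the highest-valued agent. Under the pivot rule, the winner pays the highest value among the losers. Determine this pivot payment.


Step 1: The efficient winner is agent 0 with value 84
Step 2: Other agents' values: [46, 41, 35, 82]
Step 3: Pivot payment = max(others) = 82
Step 4: The winner pays 82

82


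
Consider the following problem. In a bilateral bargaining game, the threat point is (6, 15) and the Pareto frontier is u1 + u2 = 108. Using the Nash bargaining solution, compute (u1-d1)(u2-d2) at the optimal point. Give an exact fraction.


Step 1: The Nash solution splits surplus symmetrically above the disagreement point
Step 2: u1 = (total + d1 - d2)/2 = (108 + 6 - 15)/2 = 99/2
Step 3: u2 = (total - d1 + d2)/2 = (108 - 6 + 15)/2 = 117/2
Step 4: Nash product = (99/2 - 6) * (117/2 - 15)
Step 5: = 87/2 * 87/2 = 7569/4

7569/4


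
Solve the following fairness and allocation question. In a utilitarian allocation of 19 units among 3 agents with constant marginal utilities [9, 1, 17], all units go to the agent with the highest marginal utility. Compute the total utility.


Step 1: The marginal utilities are [9, 1, 17]
Step 2: The highest marginal utility is 17
Step 3: All 19 units go to that agent
Step 4: Total utility = 17 * 19 = 323

323


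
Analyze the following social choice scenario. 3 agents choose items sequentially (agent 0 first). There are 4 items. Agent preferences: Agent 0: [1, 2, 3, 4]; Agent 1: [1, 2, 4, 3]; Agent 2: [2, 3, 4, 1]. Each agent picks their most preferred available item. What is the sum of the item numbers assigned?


Step 1: Agent 0 picks item 1
Step 2: Agent 1 picks item 2
Step 3: Agent 2 picks item 3
Step 4: Sum = 1 + 2 + 3 = 6

6


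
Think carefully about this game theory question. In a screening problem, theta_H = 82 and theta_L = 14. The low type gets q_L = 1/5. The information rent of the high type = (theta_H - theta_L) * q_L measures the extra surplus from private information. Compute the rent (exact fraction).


Step 1: theta_H - theta_L = 82 - 14 = 68
Step 2: Information rent = (theta_H - theta_L) * q_L
Step 3: = 68 * 1/5
Step 4: = 68/5

68/5


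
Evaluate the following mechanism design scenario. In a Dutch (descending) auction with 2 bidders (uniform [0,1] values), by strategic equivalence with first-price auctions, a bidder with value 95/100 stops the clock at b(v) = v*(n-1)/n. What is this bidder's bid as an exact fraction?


Step 1: Dutch auctions are strategically equivalent to first-price auctions
Step 2: The equilibrium bid is b(v) = v*(n-1)/n
Step 3: b = 19/20 * 1/2
Step 4: b = 19/40

19/40


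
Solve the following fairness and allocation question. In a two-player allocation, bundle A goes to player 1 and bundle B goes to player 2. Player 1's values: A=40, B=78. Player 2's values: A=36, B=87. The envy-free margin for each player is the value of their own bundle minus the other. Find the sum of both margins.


Step 1: Player 1's margin = v1(A) - v1(B) = 40 - 78 = -38
Step 2: Player 2's margin = v2(B) - v2(A) = 87 - 36 = 51
Step 3: Total margin = -38 + 51 = 13

13


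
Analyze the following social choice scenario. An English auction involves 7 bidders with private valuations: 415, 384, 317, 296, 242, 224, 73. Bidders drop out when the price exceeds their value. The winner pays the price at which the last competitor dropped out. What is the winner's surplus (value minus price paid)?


Step 1: Identify the highest value: 415
Step 2: Identify the second-highest value: 384
Step 3: The final price = second-highest value = 384
Step 4: Surplus = 415 - 384 = 31

31


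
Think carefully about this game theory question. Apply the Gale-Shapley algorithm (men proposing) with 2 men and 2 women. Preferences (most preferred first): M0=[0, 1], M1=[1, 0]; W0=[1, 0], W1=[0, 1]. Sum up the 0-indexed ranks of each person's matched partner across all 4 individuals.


Step 1: Run Gale-Shapley (men propose, women hold best offer):
  M0 proposes to W0; she accepts
  M1 proposes to W1; she accepts
Step 2: Final matching: W0-M0, W1-M1
Step 3: 0-indexed ranks (man's rank of his match, then woman's): 0 + 1 + 0 + 1
Step 4: Total rank sum = 2

2


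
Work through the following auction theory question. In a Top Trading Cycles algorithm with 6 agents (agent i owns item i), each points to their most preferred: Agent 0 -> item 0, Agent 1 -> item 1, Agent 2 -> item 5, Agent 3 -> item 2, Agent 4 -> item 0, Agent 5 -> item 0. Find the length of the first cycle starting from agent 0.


Step 1: Trace the pointer graph from agent 0: 0 -> 0
Step 2: A cycle is detected when we revisit agent 0
Step 3: The cycle is: 0 -> 0
Step 4: Cycle length = 1

1


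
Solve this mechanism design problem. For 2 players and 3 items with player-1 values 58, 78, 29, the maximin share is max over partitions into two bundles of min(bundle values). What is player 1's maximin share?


Step 1: Item values = 58, 78, 29
Step 2: Enumerate all 2-bundle partitions and take the smaller bundle:
  Partition 1: {58} vs {78,29} -> bundles 58, 107; min = 58
  Partition 2: {78} vs {58,29} -> bundles 78, 87; min = 78
  Partition 3: {29} vs {58,78} -> bundles 29, 136; min = 29
Step 3: MMS = max(58, 78, 29) = 78

78


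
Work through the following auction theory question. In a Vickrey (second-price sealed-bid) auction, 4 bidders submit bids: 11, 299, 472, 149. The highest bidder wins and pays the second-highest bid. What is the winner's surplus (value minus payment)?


Step 1: Sort bids in descending order: 472, 299, 149, 11
Step 2: The winning bid is the highest: 472
Step 3: The payment equals the second-highest bid: 299
Step 4: Surplus = winner's bid - payment = 472 - 299 = 173

173


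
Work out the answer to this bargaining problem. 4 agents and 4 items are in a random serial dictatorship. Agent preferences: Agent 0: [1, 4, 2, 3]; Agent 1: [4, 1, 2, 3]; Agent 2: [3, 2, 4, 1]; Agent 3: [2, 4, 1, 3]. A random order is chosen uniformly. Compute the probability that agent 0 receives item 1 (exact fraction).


Step 1: Agent 0 wants item 1
Step 2: There are 24 possible orderings of agents
Step 3: In 24 orderings, agent 0 gets item 1
Step 4: Probability = 24/24 = 1

1


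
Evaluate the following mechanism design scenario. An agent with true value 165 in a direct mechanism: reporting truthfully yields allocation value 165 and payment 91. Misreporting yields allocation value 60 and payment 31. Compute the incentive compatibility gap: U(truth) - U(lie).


Step 1: U(truth) = value - payment = 165 - 91 = 74
Step 2: U(lie) = allocation - payment = 60 - 31 = 29
Step 3: IC gap = 74 - 29 = 45

45


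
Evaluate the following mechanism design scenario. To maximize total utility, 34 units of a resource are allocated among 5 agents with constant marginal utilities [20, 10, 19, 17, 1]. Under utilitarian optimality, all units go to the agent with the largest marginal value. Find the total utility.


Step 1: The marginal utilities are [20, 10, 19, 17, 1]
Step 2: The highest marginal utility is 20
Step 3: All 34 units go to that agent
Step 4: Total utility = 20 * 34 = 680

680


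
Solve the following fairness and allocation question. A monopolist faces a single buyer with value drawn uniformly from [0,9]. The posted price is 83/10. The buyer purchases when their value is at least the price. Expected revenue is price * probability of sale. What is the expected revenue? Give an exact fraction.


Step 1: Posted price r = 83/10, value support [0,9]
Step 2: P(v >= r) = (9 - 83/10)/9 = 7/90
Step 3: Expected revenue = r * P(v >= r) = 83/10 * 7/90
Step 4: Revenue = 581/900

581/900


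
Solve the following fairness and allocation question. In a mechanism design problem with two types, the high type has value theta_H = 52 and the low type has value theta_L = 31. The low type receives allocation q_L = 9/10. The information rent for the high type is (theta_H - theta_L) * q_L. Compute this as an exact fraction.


Step 1: theta_H - theta_L = 52 - 31 = 21
Step 2: Information rent = (theta_H - theta_L) * q_L
Step 3: = 21 * 9/10
Step 4: = 189/10

189/10


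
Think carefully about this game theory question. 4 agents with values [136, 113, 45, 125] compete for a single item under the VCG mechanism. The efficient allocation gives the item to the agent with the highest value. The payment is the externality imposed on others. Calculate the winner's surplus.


Step 1: The winner is the agent with the highest value: agent 0 with value 136
Step 2: Values of other agents: [113, 45, 125]
Step 3: VCG payment = max of others' values = 125
Step 4: Surplus = 136 - 125 = 11

11


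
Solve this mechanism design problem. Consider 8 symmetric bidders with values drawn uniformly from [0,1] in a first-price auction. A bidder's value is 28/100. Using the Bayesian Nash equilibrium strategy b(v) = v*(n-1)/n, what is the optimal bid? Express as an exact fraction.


Step 1: The symmetric BNE bidding function is b(v) = v * (n-1) / n
Step 2: Substitute v = 7/25 and n = 8
Step 3: b = 7/25 * 7/8
Step 4: b = 49/200

49/200


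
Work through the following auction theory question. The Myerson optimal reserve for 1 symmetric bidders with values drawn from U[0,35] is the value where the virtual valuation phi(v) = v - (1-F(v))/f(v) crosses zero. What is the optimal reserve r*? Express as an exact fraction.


Step 1: For U[0,35], F(v) = v/35 and f(v) = 1/35
Step 2: phi(v) = v - (1 - v/35)/(1/35) = v - (35 - v) = 2v - 35
Step 3: Set phi(r*) = 0: 2r* - 35 = 0
Step 4: r* = 35/2 (the number of bidders n = 1 does not enter)

35/2


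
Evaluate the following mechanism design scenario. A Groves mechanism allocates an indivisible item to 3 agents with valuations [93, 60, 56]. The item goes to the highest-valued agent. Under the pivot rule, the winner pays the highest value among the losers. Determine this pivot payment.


Step 1: The efficient winner is agent 0 with value 93
Step 2: Other agents' values: [60, 56]
Step 3: Pivot payment = max(others) = 60
Step 4: The winner pays 60

60


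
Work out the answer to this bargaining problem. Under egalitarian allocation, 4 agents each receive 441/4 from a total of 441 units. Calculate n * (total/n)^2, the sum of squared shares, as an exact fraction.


Step 1: Each agent's share = 441/4
Step 2: Square of each share = (441/4)^2 = 194481/16
Step 3: Sum of squares = 4 * 194481/16 = 194481/4

194481/4


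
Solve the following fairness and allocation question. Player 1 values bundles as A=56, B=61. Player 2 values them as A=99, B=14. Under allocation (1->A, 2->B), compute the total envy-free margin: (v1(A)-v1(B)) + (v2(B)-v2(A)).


Step 1: Player 1's margin = v1(A) - v1(B) = 56 - 61 = -5
Step 2: Player 2's margin = v2(B) - v2(A) = 14 - 99 = -85
Step 3: Total margin = -5 + -85 = -90

-90


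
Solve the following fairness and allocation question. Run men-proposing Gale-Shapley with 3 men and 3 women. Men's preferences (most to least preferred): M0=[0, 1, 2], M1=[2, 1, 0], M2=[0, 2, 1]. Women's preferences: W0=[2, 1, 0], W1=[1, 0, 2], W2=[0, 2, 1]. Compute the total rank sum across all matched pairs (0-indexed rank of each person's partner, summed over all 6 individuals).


Step 1: Run Gale-Shapley (men propose, women hold best offer):
  M0 proposes to W0; she accepts
  M1 proposes to W2; she accepts
  M2 proposes to W0; she switches from M0
  M0 proposes to W1; she accepts
Step 2: Final matching: W0-M2, W1-M0, W2-M1
Step 3: 0-indexed ranks (man's rank of his match, then woman's): 0 + 0 + 1 + 1 + 0 + 2
Step 4: Total rank sum = 4

4


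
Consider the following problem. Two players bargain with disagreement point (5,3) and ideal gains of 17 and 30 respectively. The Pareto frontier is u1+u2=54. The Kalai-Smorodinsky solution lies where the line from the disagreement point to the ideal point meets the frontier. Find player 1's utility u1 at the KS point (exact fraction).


Step 1: At the KS point, (u1-d1)/r1 = (u2-d2)/r2 = t and u1+u2 = 54
Step 2: u1 = d1 + r1*t and u2 = d2 + r2*t, so (d1 + r1*t) + (d2 + r2*t) = 54
Step 3: t = (54 - 5 - 3)/(17 + 30) = 46/47
Step 4: u1 = d1 + r1*t = 5 + 17 * 46/47 = 1017/47
Step 5: (Check: u2 = d2 + r2*t = 1521/47; u1+u2 = 1017/47 + 1521/47 = 54, on the frontier.)

1017/47


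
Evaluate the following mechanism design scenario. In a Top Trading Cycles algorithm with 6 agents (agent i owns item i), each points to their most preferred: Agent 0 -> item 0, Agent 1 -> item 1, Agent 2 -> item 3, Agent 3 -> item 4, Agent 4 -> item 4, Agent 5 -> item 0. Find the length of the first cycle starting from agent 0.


Step 1: Trace the pointer graph from agent 0: 0 -> 0
Step 2: A cycle is detected when we revisit agent 0
Step 3: The cycle is: 0 -> 0
Step 4: Cycle length = 1

1


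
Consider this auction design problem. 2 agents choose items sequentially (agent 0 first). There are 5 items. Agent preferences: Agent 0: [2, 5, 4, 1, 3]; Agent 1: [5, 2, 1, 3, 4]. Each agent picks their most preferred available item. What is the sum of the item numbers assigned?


Step 1: Agent 0 picks item 2
Step 2: Agent 1 picks item 5
Step 3: Sum = 2 + 5 = 7

7


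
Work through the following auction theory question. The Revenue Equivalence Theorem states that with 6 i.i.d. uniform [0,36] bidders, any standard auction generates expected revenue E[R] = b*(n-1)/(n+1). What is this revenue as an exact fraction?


Step 1: By Revenue Equivalence, expected revenue = b*(n-1)/(n+1)
Step 2: Substituting n = 6, b = 36
Step 3: Revenue = 36*(6-1)/(6+1) = 36*5/7
Step 4: Revenue = 180/7

180/7


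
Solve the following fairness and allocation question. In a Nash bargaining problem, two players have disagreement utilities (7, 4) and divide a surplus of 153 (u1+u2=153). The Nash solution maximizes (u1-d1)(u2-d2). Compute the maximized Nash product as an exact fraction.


Step 1: The Nash solution splits surplus symmetrically above the disagreement point
Step 2: u1 = (total + d1 - d2)/2 = (153 + 7 - 4)/2 = 78
Step 3: u2 = (total - d1 + d2)/2 = (153 - 7 + 4)/2 = 75
Step 4: Nash product = (78 - 7) * (75 - 4)
Step 5: = 71 * 71 = 5041

5041


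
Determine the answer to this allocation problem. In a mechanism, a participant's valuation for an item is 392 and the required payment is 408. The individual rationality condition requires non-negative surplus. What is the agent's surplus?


Step 1: Surplus = value - payment = 392 - 408 = -16
Step 2: IR is violated (surplus < 0)

-16


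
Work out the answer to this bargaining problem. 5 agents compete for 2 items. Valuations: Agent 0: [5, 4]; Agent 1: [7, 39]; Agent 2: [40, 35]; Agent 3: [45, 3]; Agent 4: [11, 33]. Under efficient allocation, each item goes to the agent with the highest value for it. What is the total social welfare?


Step 1: For each item, find the maximum value among all agents.
Step 2: Item 0 -> Agent 3 (value 45)
Step 3: Item 1 -> Agent 1 (value 39)
Step 4: Total welfare = 45 + 39 = 84

84


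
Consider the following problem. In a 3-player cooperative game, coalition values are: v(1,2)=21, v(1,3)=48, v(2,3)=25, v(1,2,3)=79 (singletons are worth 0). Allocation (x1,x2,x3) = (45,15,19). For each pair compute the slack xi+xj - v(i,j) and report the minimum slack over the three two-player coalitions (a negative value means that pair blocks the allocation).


Step 1: Slack for coalition (1,2): x1+x2 - v12 = 60 - 21 = 39
Step 2: Slack for coalition (1,3): x1+x3 - v13 = 64 - 48 = 16
Step 3: Slack for coalition (2,3): x2+x3 - v23 = 34 - 25 = 9
Step 4: Minimum slack = min(39, 16, 9) = 9, attained by (2,3); no pair can gain by deviating, so the allocation is in the core

9


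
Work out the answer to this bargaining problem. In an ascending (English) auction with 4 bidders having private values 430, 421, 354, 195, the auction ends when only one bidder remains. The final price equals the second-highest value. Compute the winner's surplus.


Step 1: Identify the highest value: 430
Step 2: Identify the second-highest value: 421
Step 3: The final price = second-highest value = 421
Step 4: Surplus = 430 - 421 = 9

9


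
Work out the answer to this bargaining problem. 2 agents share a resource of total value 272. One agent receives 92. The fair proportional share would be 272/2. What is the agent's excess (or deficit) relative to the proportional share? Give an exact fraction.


Step 1: Proportional share = 272/2 = 136
Step 2: Agent's actual allocation = 92
Step 3: Excess = 92 - 136 = -44

-44


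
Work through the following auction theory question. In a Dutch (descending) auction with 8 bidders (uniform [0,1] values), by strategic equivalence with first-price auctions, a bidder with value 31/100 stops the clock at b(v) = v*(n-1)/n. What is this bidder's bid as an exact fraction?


Step 1: Dutch auctions are strategically equivalent to first-price auctions
Step 2: The equilibrium bid is b(v) = v*(n-1)/n
Step 3: b = 31/100 * 7/8
Step 4: b = 217/800

217/800


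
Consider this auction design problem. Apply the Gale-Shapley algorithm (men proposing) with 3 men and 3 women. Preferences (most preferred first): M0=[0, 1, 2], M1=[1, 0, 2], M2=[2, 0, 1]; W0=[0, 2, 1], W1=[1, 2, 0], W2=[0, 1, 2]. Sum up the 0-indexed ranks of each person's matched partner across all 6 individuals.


Step 1: Run Gale-Shapley (men propose, women hold best offer):
  M0 proposes to W0; she accepts
  M1 proposes to W1; she accepts
  M2 proposes to W2; she accepts
Step 2: Final matching: W0-M0, W1-M1, W2-M2
Step 3: 0-indexed ranks (man's rank of his match, then woman's): 0 + 0 + 0 + 0 + 0 + 2
Step 4: Total rank sum = 2

2


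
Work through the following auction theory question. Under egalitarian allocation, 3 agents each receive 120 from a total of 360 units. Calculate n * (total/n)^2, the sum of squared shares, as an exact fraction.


Step 1: Each agent's share = 360/3 = 120
Step 2: Square of each share = (120)^2 = 14400
Step 3: Sum of squares = 3 * 14400 = 43200

43200


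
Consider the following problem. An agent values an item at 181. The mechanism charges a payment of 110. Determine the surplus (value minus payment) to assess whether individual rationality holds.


Step 1: Surplus = value - payment = 181 - 110 = 71
Step 2: IR is satisfied (surplus >= 0)

71


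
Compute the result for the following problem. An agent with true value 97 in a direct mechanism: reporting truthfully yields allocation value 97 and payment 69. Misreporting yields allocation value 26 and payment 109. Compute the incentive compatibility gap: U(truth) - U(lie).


Step 1: U(truth) = value - payment = 97 - 69 = 28
Step 2: U(lie) = allocation - payment = 26 - 109 = -83
Step 3: IC gap = 28 - (-83) = 111

111


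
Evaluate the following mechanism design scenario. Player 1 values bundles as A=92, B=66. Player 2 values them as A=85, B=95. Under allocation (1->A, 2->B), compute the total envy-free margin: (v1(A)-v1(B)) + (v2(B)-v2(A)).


Step 1: Player 1's margin = v1(A) - v1(B) = 92 - 66 = 26
Step 2: Player 2's margin = v2(B) - v2(A) = 95 - 85 = 10
Step 3: Total margin = 26 + 10 = 36

36


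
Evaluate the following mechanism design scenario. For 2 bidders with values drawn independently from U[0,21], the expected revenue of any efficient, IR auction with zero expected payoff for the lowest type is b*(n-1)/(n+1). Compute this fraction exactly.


Step 1: By Revenue Equivalence, expected revenue = b*(n-1)/(n+1)
Step 2: Substituting n = 2, b = 21
Step 3: Revenue = 21*(2-1)/(2+1) = 21*1/3
Step 4: Revenue = 21/3 = 7

7


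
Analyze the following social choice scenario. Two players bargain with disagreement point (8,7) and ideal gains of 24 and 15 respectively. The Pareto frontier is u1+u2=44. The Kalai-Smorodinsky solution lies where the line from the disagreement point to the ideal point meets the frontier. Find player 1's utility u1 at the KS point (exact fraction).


Step 1: At the KS point, (u1-d1)/r1 = (u2-d2)/r2 = t and u1+u2 = 44
Step 2: u1 = d1 + r1*t and u2 = d2 + r2*t, so (d1 + r1*t) + (d2 + r2*t) = 44
Step 3: t = (44 - 8 - 7)/(24 + 15) = 29/39
Step 4: u1 = d1 + r1*t = 8 + 24 * 29/39 = 336/13
Step 5: (Check: u2 = d2 + r2*t = 236/13; u1+u2 = 336/13 + 236/13 = 44, on the frontier.)

336/13


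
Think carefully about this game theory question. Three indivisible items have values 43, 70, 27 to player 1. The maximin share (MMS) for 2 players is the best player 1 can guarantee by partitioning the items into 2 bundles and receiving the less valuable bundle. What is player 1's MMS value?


Step 1: Item values = 43, 70, 27
Step 2: Enumerate all 2-bundle partitions and take the smaller bundle:
  Partition 1: {43} vs {70,27} -> bundles 43, 97; min = 43
  Partition 2: {70} vs {43,27} -> bundles 70, 70; min = 70
  Partition 3: {27} vs {43,70} -> bundles 27, 113; min = 27
Step 3: MMS = max(43, 70, 27) = 70

70


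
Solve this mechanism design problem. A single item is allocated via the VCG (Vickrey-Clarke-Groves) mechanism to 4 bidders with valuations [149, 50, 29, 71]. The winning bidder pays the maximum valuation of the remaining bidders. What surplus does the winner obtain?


Step 1: The winner is the agent with the highest value: agent 0 with value 149
Step 2: Values of other agents: [50, 29, 71]
Step 3: VCG payment = max of others' values = 71
Step 4: Surplus = 149 - 71 = 78

78


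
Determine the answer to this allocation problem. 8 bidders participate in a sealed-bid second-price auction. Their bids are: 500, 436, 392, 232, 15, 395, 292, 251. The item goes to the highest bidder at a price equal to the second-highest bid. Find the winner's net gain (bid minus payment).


Step 1: Sort bids in descending order: 500, 436, 395, 392, 292, 251, 232, 15
Step 2: The winning bid is the highest: 500
Step 3: The payment equals the second-highest bid: 436
Step 4: Surplus = winner's bid - payment = 500 - 436 = 64

64


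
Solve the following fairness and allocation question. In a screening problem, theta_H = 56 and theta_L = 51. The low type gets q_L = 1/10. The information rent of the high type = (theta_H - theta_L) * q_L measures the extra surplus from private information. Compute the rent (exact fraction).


Step 1: theta_H - theta_L = 56 - 51 = 5
Step 2: Information rent = (theta_H - theta_L) * q_L
Step 3: = 5 * 1/10
Step 4: = 1/2

1/2


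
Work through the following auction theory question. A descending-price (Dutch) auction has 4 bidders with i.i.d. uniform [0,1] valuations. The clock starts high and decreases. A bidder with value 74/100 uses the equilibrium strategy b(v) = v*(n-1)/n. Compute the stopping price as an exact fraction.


Step 1: Dutch auctions are strategically equivalent to first-price auctions
Step 2: The equilibrium bid is b(v) = v*(n-1)/n
Step 3: b = 37/50 * 3/4
Step 4: b = 111/200

111/200


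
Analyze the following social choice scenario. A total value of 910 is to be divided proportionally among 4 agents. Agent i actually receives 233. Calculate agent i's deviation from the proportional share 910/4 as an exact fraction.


Step 1: Proportional share = 910/4 = 455/2
Step 2: Agent's actual allocation = 233
Step 3: Excess = 233 - 455/2 = 11/2

11/2


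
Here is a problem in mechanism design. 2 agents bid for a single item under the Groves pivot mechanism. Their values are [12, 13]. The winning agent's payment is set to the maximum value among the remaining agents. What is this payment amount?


Step 1: The efficient winner is agent 1 with value 13
Step 2: Other agents' values: [12]
Step 3: Pivot payment = max(others) = 12
Step 4: The winner pays 12

12


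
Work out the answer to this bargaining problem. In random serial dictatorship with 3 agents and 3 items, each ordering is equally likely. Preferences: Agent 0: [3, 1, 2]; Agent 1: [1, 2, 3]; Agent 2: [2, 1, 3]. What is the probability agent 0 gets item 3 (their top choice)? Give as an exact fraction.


Step 1: Agent 0 wants item 3
Step 2: There are 6 possible orderings of agents
Step 3: In 6 orderings, agent 0 gets item 3
Step 4: Probability = 6/6 = 1

1
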